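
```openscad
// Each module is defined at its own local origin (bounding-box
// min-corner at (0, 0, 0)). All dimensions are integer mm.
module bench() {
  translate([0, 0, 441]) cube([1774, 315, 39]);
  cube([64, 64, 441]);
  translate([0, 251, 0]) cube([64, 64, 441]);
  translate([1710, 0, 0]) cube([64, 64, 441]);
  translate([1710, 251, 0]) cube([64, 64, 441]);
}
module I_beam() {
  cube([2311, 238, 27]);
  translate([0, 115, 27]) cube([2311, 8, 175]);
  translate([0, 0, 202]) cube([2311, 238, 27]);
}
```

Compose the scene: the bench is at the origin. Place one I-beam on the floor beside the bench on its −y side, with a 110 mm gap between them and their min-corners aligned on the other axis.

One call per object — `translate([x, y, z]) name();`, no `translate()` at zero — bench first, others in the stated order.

bench();
translate([0, -348, 0]) I_beam();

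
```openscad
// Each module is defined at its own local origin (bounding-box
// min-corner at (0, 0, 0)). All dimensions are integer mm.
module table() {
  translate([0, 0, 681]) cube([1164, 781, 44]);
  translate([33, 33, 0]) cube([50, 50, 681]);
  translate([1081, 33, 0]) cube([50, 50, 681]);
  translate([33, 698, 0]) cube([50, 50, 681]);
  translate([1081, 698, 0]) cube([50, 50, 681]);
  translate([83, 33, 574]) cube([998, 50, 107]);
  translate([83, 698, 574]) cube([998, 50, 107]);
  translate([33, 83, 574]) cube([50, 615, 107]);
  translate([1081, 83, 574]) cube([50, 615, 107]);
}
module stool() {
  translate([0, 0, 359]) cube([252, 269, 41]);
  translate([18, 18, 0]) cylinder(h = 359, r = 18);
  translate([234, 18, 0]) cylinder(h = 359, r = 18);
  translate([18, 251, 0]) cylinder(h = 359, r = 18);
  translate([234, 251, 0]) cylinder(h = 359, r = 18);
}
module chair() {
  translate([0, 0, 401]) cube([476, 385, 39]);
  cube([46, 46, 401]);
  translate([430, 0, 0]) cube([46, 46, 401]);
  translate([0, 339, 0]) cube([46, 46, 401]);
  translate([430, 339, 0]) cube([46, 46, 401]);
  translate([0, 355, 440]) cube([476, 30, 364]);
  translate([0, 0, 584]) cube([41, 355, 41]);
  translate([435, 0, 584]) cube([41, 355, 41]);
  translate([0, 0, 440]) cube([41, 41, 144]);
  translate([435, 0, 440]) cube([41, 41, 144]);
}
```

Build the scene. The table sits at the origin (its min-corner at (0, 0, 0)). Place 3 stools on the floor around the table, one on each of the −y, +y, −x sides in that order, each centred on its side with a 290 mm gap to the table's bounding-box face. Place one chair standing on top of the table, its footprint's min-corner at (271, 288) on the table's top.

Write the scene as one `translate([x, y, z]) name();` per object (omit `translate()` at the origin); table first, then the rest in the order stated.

table();
translate([456, -559, 0]) stool();
translate([456, 1071, 0]) stool();
translate([-542, 256, 0]) stool();
translate([271, 288, 725]) chair();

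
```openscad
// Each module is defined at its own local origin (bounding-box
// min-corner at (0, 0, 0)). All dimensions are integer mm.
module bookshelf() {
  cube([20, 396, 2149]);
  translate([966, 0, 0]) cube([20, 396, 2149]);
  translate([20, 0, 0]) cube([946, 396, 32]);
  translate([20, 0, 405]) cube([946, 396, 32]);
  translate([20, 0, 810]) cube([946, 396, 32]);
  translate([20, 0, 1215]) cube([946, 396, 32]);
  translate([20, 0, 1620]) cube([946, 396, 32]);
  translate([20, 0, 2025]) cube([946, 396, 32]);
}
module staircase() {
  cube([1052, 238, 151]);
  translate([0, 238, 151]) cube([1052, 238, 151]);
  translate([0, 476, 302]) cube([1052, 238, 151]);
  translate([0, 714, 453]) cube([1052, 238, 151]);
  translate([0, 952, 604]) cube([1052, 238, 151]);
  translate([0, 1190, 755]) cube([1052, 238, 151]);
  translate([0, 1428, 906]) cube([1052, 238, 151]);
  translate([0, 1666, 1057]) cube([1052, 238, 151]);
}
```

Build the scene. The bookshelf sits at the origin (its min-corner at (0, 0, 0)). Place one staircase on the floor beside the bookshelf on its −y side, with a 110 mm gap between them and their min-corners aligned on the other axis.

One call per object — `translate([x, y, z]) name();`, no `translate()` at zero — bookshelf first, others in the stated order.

bookshelf();
translate([0, -2014, 0]) staircase();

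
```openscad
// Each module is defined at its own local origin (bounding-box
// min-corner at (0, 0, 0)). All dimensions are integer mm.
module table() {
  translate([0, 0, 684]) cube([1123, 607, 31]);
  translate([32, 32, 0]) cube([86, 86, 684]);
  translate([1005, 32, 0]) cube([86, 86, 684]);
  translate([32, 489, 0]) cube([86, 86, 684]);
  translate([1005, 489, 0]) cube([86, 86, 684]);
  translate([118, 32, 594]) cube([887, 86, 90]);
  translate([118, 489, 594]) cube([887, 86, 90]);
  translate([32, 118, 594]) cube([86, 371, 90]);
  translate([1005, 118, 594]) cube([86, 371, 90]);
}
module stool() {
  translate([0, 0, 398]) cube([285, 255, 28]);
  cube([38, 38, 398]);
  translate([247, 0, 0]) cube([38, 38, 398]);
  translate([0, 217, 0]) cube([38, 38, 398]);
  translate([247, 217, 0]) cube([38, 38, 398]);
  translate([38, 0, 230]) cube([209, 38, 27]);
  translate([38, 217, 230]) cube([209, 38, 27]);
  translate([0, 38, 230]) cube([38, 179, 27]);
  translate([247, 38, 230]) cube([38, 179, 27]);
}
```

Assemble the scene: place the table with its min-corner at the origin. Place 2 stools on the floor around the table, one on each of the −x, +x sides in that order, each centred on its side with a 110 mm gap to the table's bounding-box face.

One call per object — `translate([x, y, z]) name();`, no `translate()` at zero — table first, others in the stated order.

table();
translate([-395, 176, 0]) stool();
translate([1233, 176, 0]) stool();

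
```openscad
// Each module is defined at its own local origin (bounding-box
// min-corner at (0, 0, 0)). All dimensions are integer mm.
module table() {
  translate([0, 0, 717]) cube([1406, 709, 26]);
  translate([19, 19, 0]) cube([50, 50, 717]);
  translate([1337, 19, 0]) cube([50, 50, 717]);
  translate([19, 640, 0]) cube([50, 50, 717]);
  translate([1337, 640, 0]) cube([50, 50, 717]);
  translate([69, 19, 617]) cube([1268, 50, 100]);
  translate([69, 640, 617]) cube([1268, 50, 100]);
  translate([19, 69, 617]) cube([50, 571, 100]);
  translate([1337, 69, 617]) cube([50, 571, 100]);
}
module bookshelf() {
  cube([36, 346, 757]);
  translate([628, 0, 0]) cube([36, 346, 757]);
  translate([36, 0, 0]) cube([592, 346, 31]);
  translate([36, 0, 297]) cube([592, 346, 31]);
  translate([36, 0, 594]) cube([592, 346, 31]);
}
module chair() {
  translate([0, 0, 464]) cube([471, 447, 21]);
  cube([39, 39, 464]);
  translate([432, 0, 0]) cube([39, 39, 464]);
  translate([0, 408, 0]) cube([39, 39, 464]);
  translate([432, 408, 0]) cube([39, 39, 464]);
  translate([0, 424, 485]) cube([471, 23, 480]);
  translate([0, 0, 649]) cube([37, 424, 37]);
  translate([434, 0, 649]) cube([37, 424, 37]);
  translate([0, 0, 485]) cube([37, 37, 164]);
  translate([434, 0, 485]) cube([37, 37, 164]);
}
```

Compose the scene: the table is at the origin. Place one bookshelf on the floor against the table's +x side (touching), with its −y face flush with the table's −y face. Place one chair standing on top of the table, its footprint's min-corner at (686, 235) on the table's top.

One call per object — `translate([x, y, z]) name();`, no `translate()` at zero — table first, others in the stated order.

table();
translate([1406, 0, 0]) bookshelf();
translate([686, 235, 743]) chair();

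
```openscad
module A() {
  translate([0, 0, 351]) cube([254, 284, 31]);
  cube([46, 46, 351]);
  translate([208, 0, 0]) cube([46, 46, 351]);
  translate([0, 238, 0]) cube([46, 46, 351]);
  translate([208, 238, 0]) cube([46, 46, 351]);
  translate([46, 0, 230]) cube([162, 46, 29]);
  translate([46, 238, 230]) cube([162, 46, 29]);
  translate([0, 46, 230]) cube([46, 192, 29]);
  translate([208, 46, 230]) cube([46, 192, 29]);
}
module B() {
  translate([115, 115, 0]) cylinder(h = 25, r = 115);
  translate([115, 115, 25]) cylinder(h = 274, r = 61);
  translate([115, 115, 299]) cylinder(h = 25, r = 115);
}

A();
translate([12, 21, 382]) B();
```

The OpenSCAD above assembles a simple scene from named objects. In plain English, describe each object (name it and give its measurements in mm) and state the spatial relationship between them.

A is a four-legged stool. The seat is 254×284 mm, 31 mm thick, top at z = 382 mm. It stands on four square legs, each 46×46 mm in cross-section, from z = 0 to the seat underside, each flush with a corner of the seat. Four stretchers, 46 mm wide and 29 mm tall, connect adjacent legs with their undersides at z = 230 mm, each running between the inner faces of the legs it joins and aligned with the legs' outer faces on the other axis.

B is a spool: two coaxial disc flanges of radius 115 mm and thickness 25 mm, joined by a core cylinder of radius 61 mm and height 274 mm. The lower flange rests on z = 0 and the three cylinders share a vertical axis.

The spool is on top of the stool.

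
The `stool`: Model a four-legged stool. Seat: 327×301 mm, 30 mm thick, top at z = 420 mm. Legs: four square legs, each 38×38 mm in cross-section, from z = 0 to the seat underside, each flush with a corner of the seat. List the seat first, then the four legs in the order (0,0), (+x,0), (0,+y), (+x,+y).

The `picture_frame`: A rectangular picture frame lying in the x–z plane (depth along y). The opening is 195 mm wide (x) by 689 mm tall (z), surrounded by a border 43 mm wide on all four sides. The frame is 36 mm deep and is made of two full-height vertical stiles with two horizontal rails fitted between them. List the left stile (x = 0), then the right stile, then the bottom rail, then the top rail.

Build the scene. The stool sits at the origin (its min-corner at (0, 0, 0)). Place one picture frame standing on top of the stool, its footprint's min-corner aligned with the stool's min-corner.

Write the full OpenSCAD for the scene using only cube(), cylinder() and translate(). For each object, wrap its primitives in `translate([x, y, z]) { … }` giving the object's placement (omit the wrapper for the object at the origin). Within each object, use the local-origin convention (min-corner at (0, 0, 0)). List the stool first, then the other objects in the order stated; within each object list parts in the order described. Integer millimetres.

translate([0, 0, 390]) cube([327, 301, 30]);
cube([38, 38, 390]);
translate([289, 0, 0]) cube([38, 38, 390]);
translate([0, 263, 0]) cube([38, 38, 390]);
translate([289, 263, 0]) cube([38, 38, 390]);
translate([0, 0, 420]) {
  cube([43, 36, 775]);
  translate([238, 0, 0]) cube([43, 36, 775]);
  translate([43, 0, 0]) cube([195, 36, 43]);
  translate([43, 0, 732]) cube([195, 36, 43]);
}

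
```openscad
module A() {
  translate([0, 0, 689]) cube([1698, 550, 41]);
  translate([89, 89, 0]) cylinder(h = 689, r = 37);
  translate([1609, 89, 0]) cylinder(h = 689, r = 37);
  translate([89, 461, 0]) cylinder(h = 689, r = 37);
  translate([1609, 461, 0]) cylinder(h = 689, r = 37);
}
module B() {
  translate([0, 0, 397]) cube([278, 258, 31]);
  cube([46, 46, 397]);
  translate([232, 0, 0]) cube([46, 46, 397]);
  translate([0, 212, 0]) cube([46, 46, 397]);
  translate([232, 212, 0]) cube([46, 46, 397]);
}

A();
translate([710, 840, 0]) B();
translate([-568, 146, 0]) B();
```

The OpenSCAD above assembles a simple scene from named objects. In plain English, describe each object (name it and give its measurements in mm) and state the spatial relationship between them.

A is a rectangular dining table. The top is 1698×550×41 mm with its upper surface at z = 730 mm. It stands on four round legs of 74 mm diameter, each leg's bounding box inset 52 mm from the nearest pair of top edges, running from the floor to the underside of the top.

B is a four-legged stool. The seat is a 278×258×31 mm slab whose top surface is at z = 428 mm; four square legs, each 46×46 mm in cross-section, run from the floor (z = 0) to the underside of the seat, each flush with a corner of the seat.

Two stools sit around the table at the +y, −x sides.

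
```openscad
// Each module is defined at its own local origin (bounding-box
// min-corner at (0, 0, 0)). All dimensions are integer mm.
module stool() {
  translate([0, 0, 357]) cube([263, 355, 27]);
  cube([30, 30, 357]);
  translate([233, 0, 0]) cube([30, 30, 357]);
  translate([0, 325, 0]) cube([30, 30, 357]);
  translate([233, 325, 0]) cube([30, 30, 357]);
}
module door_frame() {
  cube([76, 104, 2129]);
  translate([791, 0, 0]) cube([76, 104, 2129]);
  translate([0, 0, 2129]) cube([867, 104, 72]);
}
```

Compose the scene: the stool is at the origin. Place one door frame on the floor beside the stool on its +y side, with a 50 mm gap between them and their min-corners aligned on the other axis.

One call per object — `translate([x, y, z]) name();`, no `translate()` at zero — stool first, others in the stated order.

stool();
translate([0, 405, 0]) door_frame();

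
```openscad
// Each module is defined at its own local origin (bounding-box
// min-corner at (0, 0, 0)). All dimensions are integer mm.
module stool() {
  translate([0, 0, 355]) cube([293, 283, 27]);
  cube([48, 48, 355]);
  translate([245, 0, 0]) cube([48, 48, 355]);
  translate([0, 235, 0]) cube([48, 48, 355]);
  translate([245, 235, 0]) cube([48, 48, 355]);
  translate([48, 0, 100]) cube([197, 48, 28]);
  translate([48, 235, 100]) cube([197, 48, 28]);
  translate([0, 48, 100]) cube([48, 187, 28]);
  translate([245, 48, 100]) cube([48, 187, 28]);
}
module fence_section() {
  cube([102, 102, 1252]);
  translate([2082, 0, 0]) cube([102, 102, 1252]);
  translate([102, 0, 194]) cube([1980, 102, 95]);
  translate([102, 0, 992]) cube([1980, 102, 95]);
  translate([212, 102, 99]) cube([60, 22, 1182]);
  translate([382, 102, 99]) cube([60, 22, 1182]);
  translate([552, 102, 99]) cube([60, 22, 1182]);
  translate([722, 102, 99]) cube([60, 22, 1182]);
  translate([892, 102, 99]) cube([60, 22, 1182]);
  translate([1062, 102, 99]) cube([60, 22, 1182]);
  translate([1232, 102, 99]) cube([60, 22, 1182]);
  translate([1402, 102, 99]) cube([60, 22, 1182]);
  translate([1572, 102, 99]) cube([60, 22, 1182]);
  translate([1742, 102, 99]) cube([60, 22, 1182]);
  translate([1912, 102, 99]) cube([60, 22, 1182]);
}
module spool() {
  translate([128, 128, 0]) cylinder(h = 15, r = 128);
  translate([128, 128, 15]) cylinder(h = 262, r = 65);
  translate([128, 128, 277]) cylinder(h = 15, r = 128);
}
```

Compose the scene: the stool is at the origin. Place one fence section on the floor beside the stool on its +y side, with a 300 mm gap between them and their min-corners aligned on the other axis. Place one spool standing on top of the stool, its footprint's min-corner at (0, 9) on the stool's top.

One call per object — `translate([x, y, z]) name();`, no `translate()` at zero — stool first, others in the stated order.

stool();
translate([0, 583, 0]) fence_section();
translate([0, 9, 382]) spool();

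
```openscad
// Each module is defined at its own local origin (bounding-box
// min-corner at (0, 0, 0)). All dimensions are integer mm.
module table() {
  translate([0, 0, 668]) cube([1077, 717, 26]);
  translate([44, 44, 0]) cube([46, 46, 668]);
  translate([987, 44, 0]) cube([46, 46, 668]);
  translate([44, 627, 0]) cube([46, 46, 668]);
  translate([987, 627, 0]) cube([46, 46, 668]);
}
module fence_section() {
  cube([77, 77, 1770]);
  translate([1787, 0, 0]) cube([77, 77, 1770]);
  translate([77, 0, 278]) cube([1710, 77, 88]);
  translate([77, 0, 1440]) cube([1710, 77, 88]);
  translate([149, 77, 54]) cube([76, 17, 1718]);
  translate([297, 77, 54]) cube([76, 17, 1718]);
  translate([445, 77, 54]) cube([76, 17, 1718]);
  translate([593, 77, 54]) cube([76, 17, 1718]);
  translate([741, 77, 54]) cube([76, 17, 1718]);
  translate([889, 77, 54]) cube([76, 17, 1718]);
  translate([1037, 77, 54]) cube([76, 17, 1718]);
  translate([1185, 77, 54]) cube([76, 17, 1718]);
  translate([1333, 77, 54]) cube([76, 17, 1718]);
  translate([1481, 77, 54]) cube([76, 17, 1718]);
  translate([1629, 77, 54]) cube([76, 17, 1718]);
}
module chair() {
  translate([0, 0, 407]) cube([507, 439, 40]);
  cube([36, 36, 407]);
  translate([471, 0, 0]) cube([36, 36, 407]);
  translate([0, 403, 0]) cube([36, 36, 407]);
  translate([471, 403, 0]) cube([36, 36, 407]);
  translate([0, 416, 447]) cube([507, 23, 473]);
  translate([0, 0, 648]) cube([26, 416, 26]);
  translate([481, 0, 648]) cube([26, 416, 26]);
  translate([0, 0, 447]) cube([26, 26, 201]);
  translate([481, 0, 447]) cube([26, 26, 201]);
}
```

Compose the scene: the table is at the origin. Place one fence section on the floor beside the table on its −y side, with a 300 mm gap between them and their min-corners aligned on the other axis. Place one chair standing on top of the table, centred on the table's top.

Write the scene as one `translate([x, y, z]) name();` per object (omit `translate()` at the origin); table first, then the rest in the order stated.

table();
translate([0, -394, 0]) fence_section();
translate([285, 139, 694]) chair();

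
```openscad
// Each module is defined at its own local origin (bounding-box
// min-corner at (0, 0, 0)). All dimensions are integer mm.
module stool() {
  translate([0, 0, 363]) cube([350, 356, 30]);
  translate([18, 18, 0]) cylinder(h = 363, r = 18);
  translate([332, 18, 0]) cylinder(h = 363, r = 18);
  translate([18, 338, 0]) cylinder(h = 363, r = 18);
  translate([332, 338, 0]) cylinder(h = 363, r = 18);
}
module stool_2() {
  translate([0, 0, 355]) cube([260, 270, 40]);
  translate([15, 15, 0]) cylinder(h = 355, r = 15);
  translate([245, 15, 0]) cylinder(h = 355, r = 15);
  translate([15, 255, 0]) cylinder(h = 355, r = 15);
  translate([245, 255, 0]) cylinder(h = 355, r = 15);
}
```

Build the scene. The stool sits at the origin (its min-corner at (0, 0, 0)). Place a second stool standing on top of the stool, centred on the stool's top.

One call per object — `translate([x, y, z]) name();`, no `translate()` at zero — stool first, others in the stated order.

stool();
translate([45, 43, 393]) stool_2();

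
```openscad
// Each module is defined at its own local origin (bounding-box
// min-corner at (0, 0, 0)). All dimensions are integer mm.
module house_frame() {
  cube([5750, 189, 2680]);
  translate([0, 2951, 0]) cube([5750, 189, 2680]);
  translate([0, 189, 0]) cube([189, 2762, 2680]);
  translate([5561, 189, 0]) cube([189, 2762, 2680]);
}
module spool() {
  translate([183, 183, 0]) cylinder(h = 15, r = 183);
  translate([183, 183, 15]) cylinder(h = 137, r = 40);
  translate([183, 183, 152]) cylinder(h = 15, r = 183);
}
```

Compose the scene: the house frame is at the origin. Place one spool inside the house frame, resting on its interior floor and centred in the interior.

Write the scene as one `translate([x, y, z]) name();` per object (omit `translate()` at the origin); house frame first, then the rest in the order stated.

house_frame();
translate([2692, 1387, 0]) spool();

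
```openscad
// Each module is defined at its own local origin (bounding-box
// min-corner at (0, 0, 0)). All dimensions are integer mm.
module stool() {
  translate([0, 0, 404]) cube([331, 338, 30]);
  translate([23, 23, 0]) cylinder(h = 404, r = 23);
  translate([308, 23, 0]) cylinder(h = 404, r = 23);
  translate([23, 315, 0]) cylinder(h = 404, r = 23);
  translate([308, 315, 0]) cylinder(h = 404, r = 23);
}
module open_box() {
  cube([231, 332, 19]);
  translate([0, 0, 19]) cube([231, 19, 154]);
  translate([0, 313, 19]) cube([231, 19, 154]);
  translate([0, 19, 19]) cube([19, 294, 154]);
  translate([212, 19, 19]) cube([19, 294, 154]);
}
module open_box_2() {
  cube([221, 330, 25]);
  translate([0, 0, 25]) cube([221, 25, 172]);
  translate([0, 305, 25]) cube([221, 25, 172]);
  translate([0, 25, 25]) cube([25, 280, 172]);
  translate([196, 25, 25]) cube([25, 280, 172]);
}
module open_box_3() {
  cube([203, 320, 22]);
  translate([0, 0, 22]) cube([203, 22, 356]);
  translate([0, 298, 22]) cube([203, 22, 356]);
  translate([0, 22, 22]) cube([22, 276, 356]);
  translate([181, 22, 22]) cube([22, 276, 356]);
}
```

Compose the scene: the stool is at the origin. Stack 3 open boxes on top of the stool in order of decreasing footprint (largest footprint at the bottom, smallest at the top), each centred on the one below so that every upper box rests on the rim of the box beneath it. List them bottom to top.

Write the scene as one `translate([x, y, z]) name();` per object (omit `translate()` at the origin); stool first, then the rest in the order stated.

stool();
translate([50, 3, 434]) open_box();
translate([55, 4, 607]) open_box_2();
translate([64, 9, 804]) open_box_3();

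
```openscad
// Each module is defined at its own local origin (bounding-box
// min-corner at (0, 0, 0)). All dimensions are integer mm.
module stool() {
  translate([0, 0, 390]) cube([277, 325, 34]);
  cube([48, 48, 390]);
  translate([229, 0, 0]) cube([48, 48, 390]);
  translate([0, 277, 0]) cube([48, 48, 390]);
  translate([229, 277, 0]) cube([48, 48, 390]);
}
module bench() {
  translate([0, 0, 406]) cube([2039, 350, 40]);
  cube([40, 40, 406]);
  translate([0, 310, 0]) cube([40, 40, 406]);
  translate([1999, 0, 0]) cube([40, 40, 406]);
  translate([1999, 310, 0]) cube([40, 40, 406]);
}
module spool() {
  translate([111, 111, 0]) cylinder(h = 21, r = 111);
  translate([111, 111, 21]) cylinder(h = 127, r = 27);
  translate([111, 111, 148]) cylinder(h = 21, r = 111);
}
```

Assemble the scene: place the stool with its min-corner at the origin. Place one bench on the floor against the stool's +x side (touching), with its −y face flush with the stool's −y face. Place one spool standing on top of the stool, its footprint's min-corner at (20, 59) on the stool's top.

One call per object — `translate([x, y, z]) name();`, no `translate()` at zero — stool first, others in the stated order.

stool();
translate([277, 0, 0]) bench();
translate([20, 59, 424]) spool();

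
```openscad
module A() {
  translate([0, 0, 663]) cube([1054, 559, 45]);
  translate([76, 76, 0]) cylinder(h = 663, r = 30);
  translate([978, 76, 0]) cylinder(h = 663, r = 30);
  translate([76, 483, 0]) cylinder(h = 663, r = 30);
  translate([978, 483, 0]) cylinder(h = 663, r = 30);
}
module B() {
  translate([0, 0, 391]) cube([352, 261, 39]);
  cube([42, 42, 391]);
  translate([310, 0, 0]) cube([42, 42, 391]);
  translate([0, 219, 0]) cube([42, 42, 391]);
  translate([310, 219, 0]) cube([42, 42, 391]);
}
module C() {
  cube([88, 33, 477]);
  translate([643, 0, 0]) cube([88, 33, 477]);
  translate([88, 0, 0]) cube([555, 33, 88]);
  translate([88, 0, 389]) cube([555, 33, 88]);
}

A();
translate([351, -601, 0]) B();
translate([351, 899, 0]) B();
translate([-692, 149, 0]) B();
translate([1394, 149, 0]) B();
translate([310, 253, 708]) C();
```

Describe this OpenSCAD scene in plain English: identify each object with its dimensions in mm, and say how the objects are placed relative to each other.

A is a table with a 1054×559 mm rectangular top, 45 mm thick, top surface at z = 708 mm, supported by four round legs of 60 mm diameter, each leg's bounding box inset 46 mm from the nearest pair of top edges, running from the floor.

B is a simple wooden stool: a rectangular seat 352 mm (x) by 261 mm (y), 39 mm thick, top face at z = 430 mm, on four square legs, each 42×42 mm in cross-section. The legs rest on z = 0, each flush with a corner of the seat.

C is a rectangular picture frame lying in the x–z plane (depth along y). The opening is 555 mm wide (x) by 301 mm tall (z), surrounded by a border 88 mm wide on all four sides. The frame is 33 mm deep and is made of two full-height vertical stiles with two horizontal rails fitted between them.

Four stools sit around the table at the −y, +y, −x, +x sides. The picture frame is on top of the table.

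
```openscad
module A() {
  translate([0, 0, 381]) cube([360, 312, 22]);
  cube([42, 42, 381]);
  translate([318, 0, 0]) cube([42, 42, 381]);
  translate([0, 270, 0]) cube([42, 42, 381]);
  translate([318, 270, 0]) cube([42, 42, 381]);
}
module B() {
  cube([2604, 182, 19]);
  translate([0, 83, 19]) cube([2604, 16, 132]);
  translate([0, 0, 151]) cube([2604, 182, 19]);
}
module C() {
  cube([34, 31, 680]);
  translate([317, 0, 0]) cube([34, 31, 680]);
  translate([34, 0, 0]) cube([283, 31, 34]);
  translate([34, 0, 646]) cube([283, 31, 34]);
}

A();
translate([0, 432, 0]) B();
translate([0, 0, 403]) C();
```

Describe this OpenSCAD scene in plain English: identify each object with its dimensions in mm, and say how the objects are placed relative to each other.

A is a four-legged stool. The seat is a 360×312×22 mm slab whose top surface is at z = 403 mm; four square legs, each 42×42 mm in cross-section, run from the floor (z = 0) to the underside of the seat, each flush with a corner of the seat.

B is an I-beam lying along x, 2604 mm long. Overall section height 170 mm. Two flanges 182 mm wide (y) and 19 mm thick, one on the floor and one at the top; a web 16 mm thick runs between them, centred on the flange width.

C is a picture frame with a 283×612 mm rectangular opening (x by z) and a uniform 34 mm border on every side. Frame depth is 31 mm along y. It is built from two vertical stiles running the full outside height and two horizontal rails spanning the gap between the stiles.

The I-beam is on the floor beside the stool on its +y side. The picture frame is on top of the stool.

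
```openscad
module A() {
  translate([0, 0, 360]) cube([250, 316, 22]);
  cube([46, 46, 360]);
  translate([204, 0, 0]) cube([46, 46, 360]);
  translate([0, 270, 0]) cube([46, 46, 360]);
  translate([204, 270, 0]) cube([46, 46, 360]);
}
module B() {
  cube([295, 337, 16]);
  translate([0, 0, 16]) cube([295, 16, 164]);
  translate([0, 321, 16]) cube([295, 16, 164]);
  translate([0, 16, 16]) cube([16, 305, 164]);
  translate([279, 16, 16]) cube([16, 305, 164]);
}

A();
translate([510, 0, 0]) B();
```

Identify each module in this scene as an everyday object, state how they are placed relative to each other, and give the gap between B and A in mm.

A is a stool. B is an open box. The open box is on the floor beside the stool on its +x side. The gap between the open box and the stool is 260 mm.

The open box's nearest face is 260 mm from the stool's +x face.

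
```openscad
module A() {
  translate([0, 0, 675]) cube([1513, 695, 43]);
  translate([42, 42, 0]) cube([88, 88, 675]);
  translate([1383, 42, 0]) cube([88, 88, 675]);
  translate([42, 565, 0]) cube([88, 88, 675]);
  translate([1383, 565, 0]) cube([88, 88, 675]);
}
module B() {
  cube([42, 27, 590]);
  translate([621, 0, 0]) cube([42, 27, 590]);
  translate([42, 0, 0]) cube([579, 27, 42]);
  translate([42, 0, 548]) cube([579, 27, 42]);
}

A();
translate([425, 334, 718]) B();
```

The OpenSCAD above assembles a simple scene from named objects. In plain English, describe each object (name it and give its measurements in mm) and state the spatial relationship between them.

A is a table: top 1513 mm (x) × 695 mm (y), 43 mm thick, upper face at z = 718 mm, on four 88×88 mm square legs, each inset 42 mm from the nearest pair of top edges, running from z = 0 to the bottom of the top.

B is a rectangular picture frame lying in the x–z plane (depth along y). The opening is 579 mm wide (x) by 506 mm tall (z), surrounded by a border 42 mm wide on all four sides. The frame is 27 mm deep and is made of two full-height vertical stiles with two horizontal rails fitted between them.

The picture frame is on top of the table, centred.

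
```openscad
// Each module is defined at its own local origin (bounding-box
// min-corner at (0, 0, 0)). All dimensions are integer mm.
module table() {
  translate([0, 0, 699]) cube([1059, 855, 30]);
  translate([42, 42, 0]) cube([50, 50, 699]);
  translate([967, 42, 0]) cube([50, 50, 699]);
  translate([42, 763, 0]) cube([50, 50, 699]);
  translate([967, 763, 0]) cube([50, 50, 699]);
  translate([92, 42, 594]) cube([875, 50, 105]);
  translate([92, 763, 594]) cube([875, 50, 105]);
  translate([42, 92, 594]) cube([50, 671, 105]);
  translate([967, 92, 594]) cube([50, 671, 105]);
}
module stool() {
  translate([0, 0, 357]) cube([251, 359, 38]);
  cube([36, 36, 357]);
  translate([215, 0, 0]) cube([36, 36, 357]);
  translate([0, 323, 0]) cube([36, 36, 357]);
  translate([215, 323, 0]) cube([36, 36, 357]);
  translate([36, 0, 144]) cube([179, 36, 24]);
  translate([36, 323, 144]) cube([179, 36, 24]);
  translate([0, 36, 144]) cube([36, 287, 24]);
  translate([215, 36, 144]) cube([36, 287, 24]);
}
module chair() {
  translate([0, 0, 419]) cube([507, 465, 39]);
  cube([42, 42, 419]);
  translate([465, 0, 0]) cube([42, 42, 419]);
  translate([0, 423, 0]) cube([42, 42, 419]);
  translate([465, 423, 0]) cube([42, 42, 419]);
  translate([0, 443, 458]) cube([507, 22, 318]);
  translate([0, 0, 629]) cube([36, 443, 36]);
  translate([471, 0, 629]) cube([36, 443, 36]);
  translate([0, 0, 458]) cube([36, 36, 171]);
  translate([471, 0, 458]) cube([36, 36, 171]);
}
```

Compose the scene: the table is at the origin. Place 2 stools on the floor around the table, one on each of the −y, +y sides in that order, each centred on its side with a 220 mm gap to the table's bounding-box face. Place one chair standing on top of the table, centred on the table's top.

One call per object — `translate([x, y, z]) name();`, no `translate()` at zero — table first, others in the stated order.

table();
translate([404, -579, 0]) stool();
translate([404, 1075, 0]) stool();
translate([276, 195, 729]) chair();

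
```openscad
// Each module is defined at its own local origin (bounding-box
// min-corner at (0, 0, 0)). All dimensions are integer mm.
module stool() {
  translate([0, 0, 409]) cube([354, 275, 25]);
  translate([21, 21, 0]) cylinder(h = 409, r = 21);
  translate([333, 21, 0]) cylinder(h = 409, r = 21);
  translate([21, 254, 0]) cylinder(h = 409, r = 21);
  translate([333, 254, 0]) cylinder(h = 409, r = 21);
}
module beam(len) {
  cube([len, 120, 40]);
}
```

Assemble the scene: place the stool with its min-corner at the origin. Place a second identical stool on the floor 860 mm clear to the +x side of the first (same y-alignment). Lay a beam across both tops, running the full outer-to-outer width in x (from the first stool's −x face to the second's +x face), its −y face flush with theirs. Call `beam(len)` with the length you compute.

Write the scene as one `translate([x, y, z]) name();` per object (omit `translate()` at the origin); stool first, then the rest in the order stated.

stool();
translate([1214, 0, 0]) stool();
translate([0, 0, 434]) beam(1568);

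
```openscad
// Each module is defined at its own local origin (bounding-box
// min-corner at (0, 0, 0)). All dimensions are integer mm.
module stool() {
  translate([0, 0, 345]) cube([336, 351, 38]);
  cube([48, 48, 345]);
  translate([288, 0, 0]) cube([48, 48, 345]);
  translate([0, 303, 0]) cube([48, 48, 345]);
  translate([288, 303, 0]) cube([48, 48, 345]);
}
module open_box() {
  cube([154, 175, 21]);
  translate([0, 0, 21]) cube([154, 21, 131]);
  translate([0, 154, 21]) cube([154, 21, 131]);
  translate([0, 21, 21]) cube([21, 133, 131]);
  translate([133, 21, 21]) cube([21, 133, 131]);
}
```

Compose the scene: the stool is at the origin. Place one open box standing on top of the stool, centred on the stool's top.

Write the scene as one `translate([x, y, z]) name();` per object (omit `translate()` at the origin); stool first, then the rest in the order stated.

stool();
translate([91, 88, 383]) open_box();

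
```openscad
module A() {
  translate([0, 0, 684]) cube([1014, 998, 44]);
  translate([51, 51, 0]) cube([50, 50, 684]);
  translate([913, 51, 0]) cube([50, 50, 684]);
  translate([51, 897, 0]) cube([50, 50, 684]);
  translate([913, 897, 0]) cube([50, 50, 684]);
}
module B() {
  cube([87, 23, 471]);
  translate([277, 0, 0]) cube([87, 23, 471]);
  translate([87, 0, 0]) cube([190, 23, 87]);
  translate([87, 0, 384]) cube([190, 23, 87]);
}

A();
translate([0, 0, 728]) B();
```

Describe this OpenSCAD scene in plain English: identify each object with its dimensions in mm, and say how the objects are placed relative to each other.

A is a table: top 1014 mm (x) × 998 mm (y), 44 mm thick, upper face at z = 728 mm, on four 50×50 mm square legs, each inset 51 mm from the nearest pair of top edges, running from z = 0 to the bottom of the top.

B is a rectangular picture frame lying in the x–z plane (depth along y). The opening is 190 mm wide (x) by 297 mm tall (z), surrounded by a border 87 mm wide on all four sides. The frame is 23 mm deep and is made of two full-height vertical stiles with two horizontal rails fitted between them.

The picture frame is on top of the table.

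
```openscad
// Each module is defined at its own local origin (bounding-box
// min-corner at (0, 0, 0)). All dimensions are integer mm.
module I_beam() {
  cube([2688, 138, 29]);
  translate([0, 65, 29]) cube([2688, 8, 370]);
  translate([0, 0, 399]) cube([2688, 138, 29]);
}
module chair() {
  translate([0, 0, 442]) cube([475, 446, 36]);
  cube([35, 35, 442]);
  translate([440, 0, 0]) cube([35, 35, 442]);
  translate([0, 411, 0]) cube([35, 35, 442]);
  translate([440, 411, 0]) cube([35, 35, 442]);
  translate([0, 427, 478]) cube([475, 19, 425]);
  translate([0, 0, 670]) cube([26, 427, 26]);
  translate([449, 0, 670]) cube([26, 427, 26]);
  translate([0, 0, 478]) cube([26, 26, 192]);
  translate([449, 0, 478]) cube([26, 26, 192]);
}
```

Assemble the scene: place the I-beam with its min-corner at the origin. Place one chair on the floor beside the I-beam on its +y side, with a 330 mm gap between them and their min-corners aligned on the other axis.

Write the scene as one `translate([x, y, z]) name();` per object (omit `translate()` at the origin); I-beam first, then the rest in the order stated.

I_beam();
translate([0, 468, 0]) chair();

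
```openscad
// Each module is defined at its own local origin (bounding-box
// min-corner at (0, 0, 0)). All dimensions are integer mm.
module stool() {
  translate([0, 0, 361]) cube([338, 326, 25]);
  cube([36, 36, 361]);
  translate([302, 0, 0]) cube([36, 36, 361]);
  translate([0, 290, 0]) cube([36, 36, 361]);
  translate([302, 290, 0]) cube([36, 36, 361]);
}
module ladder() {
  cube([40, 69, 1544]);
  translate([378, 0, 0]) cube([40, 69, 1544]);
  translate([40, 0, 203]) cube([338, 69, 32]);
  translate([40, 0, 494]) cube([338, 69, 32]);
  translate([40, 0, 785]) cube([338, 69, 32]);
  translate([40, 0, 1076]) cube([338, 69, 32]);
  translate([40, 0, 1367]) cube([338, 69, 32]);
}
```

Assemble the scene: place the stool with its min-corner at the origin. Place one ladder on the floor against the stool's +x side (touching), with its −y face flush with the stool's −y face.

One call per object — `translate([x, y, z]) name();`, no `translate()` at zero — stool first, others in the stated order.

stool();
translate([338, 0, 0]) ladder();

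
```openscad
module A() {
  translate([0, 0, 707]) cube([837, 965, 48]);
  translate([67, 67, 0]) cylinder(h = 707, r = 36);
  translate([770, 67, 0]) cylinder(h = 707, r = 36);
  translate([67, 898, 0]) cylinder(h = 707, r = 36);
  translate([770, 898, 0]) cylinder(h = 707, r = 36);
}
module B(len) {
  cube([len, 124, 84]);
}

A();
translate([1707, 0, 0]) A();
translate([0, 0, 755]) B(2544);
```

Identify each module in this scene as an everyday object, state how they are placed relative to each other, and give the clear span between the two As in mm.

Second table starts at x = 1707; first ends at x = 837; clear span = 1707 − 837 = 870 mm.

A is a table. B is a beam. A beam spans the tops of two tables. The clear span between the two tables is 870 mm.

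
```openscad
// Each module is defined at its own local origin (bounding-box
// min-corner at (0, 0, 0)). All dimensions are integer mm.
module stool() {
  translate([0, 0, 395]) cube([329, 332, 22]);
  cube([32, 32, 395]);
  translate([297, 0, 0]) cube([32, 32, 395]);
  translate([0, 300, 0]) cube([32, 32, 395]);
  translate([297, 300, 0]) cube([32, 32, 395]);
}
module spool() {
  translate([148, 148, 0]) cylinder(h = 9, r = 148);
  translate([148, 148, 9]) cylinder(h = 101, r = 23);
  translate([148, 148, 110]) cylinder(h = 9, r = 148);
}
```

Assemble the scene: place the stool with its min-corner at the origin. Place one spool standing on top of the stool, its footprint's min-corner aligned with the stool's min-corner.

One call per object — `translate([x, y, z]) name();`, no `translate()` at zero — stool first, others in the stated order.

stool();
translate([0, 0, 417]) spool();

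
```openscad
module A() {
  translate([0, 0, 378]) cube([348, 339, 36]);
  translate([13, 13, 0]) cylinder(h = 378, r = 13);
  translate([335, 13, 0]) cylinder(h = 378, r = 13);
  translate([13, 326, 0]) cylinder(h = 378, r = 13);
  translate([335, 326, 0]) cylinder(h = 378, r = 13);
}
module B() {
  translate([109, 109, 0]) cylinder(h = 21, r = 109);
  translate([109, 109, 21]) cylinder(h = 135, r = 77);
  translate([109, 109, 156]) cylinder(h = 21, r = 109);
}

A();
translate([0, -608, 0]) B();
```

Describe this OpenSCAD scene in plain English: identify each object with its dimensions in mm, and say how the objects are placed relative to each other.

A is a four-legged stool. The seat is 348×339 mm, 36 mm thick, top at z = 414 mm. It stands on four round legs, each 26 mm in diameter, from z = 0 to the seat underside, each leg's axis is inset half a diameter from the nearest pair of seat edges (so the leg's bounding box is flush with the corner).

B is a spool: two coaxial disc flanges of radius 109 mm and thickness 21 mm, joined by a core cylinder of radius 77 mm and height 135 mm. The lower flange rests on z = 0 and the three cylinders share a vertical axis.

The spool is on the floor beside the stool on its −y side.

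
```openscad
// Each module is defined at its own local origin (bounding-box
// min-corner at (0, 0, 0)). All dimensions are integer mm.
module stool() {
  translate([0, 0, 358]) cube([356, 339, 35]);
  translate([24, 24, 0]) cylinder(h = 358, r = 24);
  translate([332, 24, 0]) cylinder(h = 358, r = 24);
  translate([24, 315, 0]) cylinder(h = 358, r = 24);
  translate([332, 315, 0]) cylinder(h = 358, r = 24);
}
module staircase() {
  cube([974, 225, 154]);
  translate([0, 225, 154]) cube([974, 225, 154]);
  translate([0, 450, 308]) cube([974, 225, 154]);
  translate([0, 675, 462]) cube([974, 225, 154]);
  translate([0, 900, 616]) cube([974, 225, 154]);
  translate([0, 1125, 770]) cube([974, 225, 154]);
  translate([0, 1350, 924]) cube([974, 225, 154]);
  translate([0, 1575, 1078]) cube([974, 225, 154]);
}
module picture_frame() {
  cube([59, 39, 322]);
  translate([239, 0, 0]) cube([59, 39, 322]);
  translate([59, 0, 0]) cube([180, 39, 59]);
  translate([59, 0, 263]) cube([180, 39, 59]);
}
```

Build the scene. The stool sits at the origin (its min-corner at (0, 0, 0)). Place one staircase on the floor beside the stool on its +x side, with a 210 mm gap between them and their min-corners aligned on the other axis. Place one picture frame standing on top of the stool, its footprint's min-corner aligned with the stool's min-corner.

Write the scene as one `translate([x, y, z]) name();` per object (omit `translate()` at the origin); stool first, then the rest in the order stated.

stool();
translate([566, 0, 0]) staircase();
translate([0, 0, 393]) picture_frame();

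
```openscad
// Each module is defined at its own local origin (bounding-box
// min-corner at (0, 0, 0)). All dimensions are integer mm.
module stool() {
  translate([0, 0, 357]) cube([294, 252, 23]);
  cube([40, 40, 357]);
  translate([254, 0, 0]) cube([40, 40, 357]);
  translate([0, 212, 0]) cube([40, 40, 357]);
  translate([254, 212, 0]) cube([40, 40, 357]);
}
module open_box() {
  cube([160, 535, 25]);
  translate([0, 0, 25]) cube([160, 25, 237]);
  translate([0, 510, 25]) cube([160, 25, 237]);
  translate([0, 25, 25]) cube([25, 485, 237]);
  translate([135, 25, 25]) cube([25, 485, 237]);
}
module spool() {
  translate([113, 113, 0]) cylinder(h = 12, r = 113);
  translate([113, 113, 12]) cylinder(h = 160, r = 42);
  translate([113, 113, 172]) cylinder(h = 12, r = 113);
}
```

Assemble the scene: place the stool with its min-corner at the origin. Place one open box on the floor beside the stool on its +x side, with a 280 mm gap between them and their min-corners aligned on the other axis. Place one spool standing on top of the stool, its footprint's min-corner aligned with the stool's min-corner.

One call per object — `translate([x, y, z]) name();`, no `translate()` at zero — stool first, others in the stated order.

stool();
translate([574, 0, 0]) open_box();
translate([0, 0, 380]) spool();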